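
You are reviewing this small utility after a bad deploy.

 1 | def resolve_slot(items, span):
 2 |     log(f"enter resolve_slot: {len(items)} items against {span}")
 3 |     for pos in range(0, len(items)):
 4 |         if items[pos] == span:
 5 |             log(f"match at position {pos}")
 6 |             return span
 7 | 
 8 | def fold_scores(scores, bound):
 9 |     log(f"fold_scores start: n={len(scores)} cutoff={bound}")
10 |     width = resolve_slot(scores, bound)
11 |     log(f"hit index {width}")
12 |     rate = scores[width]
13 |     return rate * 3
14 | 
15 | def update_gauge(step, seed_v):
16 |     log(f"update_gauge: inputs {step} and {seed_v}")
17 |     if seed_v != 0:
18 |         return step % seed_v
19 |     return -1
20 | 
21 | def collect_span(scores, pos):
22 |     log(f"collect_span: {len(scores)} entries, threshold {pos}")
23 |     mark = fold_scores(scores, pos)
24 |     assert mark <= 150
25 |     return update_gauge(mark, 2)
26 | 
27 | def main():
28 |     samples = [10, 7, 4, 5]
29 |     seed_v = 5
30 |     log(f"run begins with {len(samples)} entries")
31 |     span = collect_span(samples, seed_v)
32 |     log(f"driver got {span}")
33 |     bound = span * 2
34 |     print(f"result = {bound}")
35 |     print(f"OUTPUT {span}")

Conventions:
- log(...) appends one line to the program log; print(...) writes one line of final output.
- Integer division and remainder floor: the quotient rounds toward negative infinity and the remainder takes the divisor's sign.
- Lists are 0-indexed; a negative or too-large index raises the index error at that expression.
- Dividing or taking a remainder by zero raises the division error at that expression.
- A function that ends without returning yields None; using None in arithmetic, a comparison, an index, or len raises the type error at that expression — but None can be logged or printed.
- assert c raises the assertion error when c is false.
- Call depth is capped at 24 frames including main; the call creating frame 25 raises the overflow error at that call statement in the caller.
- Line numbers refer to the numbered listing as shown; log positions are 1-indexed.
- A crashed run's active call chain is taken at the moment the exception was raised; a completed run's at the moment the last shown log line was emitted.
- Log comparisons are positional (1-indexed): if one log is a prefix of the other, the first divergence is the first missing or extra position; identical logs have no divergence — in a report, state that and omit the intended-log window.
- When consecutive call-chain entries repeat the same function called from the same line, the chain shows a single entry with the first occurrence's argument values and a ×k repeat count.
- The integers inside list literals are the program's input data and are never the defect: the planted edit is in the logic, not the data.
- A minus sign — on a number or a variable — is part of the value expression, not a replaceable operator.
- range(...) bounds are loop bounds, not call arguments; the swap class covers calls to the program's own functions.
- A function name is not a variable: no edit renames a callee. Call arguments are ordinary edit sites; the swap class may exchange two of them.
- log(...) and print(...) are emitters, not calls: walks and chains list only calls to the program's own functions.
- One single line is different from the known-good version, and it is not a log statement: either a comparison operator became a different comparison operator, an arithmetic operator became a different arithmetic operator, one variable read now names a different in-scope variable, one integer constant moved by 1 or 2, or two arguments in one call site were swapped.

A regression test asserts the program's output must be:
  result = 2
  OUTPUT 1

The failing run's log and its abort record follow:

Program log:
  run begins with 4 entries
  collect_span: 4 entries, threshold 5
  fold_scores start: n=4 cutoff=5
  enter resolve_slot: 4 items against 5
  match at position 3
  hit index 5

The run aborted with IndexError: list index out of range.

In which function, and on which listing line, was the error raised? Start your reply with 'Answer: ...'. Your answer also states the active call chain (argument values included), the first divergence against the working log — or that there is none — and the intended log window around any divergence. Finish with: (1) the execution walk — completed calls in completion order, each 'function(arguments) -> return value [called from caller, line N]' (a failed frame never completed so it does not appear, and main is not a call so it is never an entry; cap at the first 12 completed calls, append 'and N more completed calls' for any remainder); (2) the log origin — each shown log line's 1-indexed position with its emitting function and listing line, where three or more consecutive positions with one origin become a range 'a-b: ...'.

Answer: the error was raised in fold_scores, line 12.
Core observation: The log first diverges at position 6: the faulty run prints 'hit index 5' where the working version prints 'hit index 3'.
Call chain: main -> collect_span([10, 7, 4, 5], 5) (called at line 31) -> fold_scores([10, 7, 4, 5], 5) (called at line 23).
First divergence: position 6; shown 'hit index 5' vs intended 'hit index 3'.
Intended log window:
  4: enter resolve_slot: 4 items against 5
  5: match at position 3
  6: hit index 3
  7: update_gauge: inputs 15 and 2
Execution walk:
  resolve_slot([10, 7, 4, 5], 5) -> 5  [called from fold_scores, line 10]
Log line origins:
  1: emitted by main (line 30)
  2: emitted by collect_span (line 22)
  3: emitted by fold_scores (line 9)
  4: emitted by resolve_slot (line 2)
  5: emitted by resolve_slot (line 5)
  6: emitted by fold_scores (line 11)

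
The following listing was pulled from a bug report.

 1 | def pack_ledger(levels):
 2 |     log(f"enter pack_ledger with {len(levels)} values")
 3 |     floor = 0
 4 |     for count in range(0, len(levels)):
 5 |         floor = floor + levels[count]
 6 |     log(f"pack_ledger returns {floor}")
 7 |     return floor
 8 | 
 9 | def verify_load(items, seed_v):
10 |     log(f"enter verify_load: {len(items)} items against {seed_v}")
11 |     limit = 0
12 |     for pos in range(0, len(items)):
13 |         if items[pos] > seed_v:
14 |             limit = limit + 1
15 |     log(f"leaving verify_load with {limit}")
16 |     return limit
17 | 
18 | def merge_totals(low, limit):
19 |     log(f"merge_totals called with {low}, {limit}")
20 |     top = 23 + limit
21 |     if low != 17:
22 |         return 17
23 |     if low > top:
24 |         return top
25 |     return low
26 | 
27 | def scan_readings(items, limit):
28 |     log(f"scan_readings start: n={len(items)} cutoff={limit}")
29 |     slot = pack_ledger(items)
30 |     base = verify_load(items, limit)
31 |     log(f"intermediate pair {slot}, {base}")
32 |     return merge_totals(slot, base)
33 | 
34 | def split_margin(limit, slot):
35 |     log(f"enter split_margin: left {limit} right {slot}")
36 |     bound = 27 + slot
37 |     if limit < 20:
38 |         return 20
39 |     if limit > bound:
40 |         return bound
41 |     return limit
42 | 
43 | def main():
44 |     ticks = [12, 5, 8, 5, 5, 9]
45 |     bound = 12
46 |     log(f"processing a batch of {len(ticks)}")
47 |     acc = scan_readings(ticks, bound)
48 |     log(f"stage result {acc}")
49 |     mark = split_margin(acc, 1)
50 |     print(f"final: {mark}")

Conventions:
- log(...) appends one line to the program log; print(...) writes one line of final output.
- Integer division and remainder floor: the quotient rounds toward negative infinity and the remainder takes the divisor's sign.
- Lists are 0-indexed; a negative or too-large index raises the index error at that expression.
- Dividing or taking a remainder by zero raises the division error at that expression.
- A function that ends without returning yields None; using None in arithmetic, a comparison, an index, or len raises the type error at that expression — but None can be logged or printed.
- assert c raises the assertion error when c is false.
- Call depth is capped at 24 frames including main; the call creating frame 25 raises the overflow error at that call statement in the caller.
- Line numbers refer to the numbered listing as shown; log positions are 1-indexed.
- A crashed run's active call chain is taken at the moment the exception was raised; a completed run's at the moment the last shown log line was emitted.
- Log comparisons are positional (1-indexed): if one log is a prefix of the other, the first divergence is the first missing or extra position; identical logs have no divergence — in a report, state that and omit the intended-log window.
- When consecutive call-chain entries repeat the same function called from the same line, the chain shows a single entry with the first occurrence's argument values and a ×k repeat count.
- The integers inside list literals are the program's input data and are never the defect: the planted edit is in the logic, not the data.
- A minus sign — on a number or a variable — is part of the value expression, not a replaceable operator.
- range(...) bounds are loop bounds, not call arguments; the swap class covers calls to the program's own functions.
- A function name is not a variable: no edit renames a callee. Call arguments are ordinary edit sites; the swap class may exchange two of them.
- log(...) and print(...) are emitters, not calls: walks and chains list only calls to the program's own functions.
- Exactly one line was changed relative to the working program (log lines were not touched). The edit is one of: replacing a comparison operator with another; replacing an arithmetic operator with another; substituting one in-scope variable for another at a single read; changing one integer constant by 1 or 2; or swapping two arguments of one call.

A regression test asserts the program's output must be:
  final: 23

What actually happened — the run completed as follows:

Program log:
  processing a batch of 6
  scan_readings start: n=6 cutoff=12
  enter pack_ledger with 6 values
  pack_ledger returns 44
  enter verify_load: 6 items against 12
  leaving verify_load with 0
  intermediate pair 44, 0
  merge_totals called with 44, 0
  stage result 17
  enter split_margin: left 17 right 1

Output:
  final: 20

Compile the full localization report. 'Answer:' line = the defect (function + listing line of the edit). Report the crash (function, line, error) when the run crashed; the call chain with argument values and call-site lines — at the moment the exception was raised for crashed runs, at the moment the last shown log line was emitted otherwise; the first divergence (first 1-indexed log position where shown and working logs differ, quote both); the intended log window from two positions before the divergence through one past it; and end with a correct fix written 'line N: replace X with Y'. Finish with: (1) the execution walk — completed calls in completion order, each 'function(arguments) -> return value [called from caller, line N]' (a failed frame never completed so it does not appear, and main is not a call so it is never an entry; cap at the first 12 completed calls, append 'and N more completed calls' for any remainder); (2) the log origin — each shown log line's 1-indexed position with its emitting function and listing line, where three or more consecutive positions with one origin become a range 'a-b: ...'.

Answer: the defect is in merge_totals at line 21.
Key observation: At log position 9 the runs split — shown 'stage result 17', but the working version logs 'stage result 23'.
Call chain: main -> split_margin(17, 1) (called at line 49).
First divergence: at position 9 the run shows 'stage result 17' where the working version logs 'stage result 23'.
Intended log window:
  7: intermediate pair 44, 0
  8: merge_totals called with 44, 0
  9: stage result 23
  10: enter split_margin: left 23 right 1
Execution walk:
  pack_ledger([12, 5, 8, 5, 5, 9]) -> 44  [called from scan_readings, line 29]
  verify_load([12, 5, 8, 5, 5, 9], 12) -> 0  [called from scan_readings, line 30]
  merge_totals(44, 0) -> 17  [called from scan_readings, line 32]
  scan_readings([12, 5, 8, 5, 5, 9], 12) -> 17  [called from main, line 47]
  split_margin(17, 1) -> 20  [called from main, line 49]
Log line origins:
  1: logged in main at line 46
  2: logged in scan_readings at line 28
  3: logged in pack_ledger at line 2
  4: logged in pack_ledger at line 6
  5: logged in verify_load at line 10
  6: logged in verify_load at line 15
  7: logged in scan_readings at line 31
  8: logged in merge_totals at line 19
  9: logged in main at line 48
  10: logged in split_margin at line 35
A correct fix: line 21: replace `!=` with `<`.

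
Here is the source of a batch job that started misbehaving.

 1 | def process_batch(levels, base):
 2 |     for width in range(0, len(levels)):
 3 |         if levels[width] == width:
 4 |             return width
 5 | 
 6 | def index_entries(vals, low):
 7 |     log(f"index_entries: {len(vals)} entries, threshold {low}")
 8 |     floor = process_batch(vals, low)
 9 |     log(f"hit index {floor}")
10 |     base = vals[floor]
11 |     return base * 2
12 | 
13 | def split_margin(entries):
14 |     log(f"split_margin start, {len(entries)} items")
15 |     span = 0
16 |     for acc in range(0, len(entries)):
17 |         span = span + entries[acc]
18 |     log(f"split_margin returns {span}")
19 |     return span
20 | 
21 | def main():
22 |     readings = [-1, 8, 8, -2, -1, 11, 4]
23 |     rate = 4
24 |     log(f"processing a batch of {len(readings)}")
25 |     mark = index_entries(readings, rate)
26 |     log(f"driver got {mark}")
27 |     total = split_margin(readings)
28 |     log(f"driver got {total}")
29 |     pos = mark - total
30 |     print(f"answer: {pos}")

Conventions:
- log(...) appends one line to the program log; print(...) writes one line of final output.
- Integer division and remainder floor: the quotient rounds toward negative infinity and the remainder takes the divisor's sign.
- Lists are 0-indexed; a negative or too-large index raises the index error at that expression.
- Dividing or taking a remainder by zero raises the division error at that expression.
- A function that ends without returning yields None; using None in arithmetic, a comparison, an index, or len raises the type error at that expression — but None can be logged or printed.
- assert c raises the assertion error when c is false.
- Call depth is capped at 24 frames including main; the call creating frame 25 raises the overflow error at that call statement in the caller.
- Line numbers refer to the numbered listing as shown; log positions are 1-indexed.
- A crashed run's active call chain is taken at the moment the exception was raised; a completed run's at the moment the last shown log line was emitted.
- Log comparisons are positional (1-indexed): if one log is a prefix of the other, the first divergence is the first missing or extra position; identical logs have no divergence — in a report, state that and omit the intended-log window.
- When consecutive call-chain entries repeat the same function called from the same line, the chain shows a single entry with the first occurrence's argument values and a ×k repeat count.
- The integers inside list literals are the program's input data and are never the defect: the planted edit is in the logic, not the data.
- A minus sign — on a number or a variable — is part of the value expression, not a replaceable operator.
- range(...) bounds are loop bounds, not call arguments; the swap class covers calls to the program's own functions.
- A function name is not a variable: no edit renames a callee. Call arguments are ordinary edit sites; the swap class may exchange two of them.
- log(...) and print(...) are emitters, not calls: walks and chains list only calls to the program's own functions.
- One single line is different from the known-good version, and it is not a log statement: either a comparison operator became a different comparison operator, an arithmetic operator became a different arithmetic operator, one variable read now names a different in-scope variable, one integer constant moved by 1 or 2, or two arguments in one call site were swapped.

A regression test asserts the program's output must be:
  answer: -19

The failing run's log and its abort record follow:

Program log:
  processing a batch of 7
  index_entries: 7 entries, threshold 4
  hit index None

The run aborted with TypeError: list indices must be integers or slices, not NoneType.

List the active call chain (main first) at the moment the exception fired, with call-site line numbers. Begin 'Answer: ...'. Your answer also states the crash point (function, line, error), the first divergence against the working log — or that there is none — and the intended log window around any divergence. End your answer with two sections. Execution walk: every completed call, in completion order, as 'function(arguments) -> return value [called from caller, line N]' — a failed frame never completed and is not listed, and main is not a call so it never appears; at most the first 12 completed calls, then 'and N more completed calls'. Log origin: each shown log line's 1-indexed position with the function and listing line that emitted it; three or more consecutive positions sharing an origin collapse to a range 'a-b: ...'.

Answer: main -> index_entries (called at line 25).
Core observation: At log position 3 the runs split — shown 'hit index None', but the working version logs 'hit index 6'.
Crash: index_entries, line 10, TypeError.
First divergence: position 3; shown 'hit index None' vs intended 'hit index 6'.
Intended log window:
  1: processing a batch of 7
  2: index_entries: 7 entries, threshold 4
  3: hit index 6
  4: driver got 8
Execution walk:
  process_batch([-1, 8, 8, -2, -1, 11, 4], 4) -> None  [called from index_entries, line 8]
Log line origins:
  1: from main, line 24
  2: from index_entries, line 7
  3: from index_entries, line 9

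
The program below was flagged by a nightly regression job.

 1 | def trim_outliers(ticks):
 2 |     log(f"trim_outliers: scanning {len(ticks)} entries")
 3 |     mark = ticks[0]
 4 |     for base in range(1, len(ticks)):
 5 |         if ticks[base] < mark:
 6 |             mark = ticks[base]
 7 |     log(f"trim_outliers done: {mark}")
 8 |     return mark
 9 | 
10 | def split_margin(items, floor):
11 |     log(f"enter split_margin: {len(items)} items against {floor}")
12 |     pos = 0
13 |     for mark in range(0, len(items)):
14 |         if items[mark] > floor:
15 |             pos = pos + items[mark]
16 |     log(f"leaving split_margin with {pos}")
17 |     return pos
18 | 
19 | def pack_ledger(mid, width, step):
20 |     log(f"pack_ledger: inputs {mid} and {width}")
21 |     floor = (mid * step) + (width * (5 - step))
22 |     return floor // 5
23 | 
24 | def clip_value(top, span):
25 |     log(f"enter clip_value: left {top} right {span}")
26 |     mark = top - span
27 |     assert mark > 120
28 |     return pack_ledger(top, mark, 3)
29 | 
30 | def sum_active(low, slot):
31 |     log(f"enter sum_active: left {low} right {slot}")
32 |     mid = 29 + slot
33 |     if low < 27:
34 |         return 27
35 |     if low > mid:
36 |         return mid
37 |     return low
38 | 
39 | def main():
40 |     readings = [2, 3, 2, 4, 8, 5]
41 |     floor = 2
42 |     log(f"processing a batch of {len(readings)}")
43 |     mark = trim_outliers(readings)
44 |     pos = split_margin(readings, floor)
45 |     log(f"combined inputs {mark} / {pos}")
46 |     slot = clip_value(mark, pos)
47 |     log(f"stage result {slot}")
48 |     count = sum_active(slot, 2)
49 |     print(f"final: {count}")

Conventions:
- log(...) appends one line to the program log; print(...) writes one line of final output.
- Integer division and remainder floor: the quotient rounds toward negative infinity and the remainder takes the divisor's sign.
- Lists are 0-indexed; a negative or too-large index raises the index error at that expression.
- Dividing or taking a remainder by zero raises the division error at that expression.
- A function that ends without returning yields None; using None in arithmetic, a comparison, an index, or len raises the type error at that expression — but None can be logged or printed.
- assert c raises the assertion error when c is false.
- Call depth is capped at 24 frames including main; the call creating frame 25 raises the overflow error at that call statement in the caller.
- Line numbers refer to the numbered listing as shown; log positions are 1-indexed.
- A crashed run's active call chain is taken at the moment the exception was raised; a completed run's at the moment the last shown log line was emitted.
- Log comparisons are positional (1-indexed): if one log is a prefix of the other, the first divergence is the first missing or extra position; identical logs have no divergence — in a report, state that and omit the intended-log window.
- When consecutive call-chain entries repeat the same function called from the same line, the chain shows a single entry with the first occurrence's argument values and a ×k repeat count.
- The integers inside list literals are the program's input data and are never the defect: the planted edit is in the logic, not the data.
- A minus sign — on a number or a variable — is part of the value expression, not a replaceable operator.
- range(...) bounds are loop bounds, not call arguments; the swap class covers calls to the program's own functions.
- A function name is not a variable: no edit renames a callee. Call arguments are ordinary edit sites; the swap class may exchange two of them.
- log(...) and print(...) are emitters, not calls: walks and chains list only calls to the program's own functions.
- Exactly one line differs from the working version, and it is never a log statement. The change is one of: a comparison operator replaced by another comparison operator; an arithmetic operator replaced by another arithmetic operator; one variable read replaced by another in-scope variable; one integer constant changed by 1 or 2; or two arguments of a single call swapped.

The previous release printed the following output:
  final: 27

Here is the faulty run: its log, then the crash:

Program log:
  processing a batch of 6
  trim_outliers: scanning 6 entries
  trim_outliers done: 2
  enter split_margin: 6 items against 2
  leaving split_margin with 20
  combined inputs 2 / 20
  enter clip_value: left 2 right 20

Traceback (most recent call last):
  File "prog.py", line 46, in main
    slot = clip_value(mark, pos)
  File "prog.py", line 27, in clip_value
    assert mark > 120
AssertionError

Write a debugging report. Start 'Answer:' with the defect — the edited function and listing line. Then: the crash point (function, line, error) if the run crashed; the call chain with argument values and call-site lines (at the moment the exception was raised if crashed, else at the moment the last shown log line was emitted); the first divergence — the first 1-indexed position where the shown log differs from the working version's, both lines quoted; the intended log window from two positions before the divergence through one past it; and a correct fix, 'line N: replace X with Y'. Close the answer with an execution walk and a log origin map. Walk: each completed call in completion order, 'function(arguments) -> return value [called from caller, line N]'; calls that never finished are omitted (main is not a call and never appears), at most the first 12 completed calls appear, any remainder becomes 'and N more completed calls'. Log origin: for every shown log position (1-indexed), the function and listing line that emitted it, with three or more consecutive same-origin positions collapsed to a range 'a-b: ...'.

Answer: the defect is in clip_value at line 27.
Key fact: The shown log is a 7-line prefix of the intended one, whose next entry is 'pack_ledger: inputs 2 and -18'.
Crash: clip_value, line 27, AssertionError.
Call chain: main -> clip_value(2, 20) (called at line 46).
First divergence: position 8; the shown log stops at 7 lines while the working version next logs 'pack_ledger: inputs 2 and -18'.
Intended log window:
  6: combined inputs 2 / 20
  7: enter clip_value: left 2 right 20
  8: pack_ledger: inputs 2 and -18
  9: stage result -6
Execution walk:
  trim_outliers([2, 3, 2, 4, 8, 5]) -> 2  [called from main, line 43]
  split_margin([2, 3, 2, 4, 8, 5], 2) -> 20  [called from main, line 44]
Log origins:
  1: from main, line 42
  2: from trim_outliers, line 2
  3: from trim_outliers, line 7
  4: from split_margin, line 11
  5: from split_margin, line 16
  6: from main, line 45
  7: from clip_value, line 25
A correct fix: line 27: replace `>` with `<=`.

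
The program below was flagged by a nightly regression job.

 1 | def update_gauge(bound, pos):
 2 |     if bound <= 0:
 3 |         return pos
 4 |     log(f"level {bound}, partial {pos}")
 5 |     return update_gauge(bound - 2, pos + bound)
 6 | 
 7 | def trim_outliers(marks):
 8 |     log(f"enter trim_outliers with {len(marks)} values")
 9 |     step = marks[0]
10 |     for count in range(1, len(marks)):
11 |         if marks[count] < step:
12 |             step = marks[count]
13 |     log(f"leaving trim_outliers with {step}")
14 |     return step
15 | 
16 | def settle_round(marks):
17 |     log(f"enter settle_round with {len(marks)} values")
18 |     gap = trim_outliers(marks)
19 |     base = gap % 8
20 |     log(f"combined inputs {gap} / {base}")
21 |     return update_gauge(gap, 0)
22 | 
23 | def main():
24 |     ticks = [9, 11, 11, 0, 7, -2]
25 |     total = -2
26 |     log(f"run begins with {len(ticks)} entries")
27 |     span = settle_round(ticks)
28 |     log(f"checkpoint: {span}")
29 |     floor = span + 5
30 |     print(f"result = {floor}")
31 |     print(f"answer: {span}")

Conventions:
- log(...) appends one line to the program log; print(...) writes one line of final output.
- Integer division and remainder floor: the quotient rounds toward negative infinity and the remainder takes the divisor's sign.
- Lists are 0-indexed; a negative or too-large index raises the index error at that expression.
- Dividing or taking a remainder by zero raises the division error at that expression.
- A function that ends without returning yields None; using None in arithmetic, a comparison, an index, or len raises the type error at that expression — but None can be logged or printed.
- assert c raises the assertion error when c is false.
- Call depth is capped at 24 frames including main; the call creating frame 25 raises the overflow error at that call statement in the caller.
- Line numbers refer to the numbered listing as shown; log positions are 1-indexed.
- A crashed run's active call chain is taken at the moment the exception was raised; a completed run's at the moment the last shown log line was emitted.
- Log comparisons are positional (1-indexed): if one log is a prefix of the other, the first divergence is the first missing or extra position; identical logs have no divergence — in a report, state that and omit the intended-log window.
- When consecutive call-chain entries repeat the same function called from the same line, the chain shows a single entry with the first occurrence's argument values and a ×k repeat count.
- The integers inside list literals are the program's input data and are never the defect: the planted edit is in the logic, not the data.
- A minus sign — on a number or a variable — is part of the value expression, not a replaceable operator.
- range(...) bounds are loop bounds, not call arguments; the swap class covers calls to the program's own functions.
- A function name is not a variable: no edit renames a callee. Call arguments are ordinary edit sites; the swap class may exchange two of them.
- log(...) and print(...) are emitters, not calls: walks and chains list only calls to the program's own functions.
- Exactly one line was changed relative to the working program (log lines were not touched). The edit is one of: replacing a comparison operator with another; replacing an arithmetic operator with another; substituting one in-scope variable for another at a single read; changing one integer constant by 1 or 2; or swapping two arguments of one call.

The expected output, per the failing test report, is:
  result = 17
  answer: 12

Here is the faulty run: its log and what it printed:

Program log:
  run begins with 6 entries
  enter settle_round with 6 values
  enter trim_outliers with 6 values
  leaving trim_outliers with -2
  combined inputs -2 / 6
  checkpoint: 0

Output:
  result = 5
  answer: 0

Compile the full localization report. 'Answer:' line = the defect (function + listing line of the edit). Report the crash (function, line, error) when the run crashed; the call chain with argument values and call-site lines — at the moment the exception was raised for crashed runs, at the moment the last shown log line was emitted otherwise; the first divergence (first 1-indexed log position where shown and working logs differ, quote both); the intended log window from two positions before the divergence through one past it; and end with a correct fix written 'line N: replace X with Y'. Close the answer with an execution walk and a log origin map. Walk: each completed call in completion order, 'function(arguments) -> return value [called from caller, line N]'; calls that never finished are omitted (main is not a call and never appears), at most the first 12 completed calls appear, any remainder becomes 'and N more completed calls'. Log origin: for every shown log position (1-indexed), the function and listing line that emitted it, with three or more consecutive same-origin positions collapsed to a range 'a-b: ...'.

Answer: the defect is in settle_round at line 21.
Key fact: Everything matches until log position 6, which reads 'checkpoint: 0' in place of 'level 6, partial 0'.
Call chain: main.
First divergence: position 6 — the shown line 'checkpoint: 0' should read 'level 6, partial 0'.
Intended log window:
  4: leaving trim_outliers with -2
  5: combined inputs -2 / 6
  6: level 6, partial 0
  7: level 4, partial 6
Execution walk:
  trim_outliers([9, 11, 11, 0, 7, -2]) -> -2  [called from settle_round, line 18]
  update_gauge(-2, 0) -> 0  [called from settle_round, line 21]
  settle_round([9, 11, 11, 0, 7, -2]) -> 0  [called from main, line 27]
Log line origins:
  1: emitted by main (line 26)
  2: emitted by settle_round (line 17)
  3: emitted by trim_outliers (line 8)
  4: emitted by trim_outliers (line 13)
  5: emitted by settle_round (line 20)
  6: emitted by main (line 28)
A correct fix: line 21: replace `gap` with `base`.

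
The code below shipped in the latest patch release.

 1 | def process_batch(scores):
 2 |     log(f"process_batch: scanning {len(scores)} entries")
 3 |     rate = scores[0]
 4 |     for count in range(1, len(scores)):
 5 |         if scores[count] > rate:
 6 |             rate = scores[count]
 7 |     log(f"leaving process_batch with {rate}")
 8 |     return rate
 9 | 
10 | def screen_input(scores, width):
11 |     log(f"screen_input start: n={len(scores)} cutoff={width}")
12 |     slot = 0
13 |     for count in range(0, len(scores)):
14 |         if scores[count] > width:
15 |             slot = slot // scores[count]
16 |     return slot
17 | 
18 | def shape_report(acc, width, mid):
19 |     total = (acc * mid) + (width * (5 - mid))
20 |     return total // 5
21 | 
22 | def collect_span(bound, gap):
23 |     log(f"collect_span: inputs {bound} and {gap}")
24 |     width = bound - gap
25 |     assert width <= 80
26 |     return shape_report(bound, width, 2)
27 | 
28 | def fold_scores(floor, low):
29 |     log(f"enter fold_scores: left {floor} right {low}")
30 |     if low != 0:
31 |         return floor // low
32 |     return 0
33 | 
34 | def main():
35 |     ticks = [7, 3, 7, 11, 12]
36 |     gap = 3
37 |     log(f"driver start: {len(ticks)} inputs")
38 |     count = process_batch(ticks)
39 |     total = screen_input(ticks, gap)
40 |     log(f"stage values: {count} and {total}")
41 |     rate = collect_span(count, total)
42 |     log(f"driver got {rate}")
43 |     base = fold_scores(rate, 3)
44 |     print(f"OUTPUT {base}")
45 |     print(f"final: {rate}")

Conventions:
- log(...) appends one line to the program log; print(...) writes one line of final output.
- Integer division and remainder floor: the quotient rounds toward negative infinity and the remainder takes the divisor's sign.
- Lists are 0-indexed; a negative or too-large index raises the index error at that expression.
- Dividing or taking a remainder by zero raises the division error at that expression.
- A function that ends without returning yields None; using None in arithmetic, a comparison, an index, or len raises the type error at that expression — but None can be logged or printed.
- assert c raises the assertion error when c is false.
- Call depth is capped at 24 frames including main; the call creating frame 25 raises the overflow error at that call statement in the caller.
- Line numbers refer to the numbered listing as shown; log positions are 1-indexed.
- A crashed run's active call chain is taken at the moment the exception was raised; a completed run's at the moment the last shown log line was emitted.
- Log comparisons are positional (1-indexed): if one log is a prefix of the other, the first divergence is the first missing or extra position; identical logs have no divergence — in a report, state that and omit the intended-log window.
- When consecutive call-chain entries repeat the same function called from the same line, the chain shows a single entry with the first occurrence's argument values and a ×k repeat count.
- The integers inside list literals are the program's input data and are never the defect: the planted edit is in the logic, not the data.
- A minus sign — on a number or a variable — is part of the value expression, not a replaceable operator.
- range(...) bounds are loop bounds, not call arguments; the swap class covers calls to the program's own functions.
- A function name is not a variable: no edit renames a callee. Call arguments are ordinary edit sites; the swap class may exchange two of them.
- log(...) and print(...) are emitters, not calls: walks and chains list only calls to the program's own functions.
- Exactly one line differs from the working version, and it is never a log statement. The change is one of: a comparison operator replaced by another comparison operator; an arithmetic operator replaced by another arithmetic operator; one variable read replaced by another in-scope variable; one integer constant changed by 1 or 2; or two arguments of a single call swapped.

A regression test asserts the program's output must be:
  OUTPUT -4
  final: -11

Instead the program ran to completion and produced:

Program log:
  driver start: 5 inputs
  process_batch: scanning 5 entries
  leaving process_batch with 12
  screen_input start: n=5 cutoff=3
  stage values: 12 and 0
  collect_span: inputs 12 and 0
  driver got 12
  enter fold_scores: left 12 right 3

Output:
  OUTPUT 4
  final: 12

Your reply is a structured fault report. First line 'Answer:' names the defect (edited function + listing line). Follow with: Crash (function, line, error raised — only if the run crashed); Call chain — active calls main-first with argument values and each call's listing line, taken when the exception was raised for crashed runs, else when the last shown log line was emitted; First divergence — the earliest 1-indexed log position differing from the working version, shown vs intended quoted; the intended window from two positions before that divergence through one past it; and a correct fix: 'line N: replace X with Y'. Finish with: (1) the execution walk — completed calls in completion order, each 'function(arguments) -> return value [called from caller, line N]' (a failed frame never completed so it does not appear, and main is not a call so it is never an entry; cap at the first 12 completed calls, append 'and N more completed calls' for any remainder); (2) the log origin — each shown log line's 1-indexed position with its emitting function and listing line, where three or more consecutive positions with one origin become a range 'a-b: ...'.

Answer: the defect is in screen_input at line 15.
Key observation: Log line 5 is where behavior first shows: 'stage values: 12 and 0' appears instead of 'stage values: 12 and 37'.
Call chain: main -> fold_scores(12, 3) (called at line 43).
First divergence: position 5 — shown 'stage values: 12 and 0', intended 'stage values: 12 and 37'.
Intended log window:
  3: leaving process_batch with 12
  4: screen_input start: n=5 cutoff=3
  5: stage values: 12 and 37
  6: collect_span: inputs 12 and 37
Execution walk:
  process_batch([7, 3, 7, 11, 12]) -> 12  [called from main, line 38]
  screen_input([7, 3, 7, 11, 12], 3) -> 0  [called from main, line 39]
  shape_report(12, 12, 2) -> 12  [called from collect_span, line 26]
  collect_span(12, 0) -> 12  [called from main, line 41]
  fold_scores(12, 3) -> 4  [called from main, line 43]
Log origins:
  1 — main, line 37
  2 — process_batch, line 2
  3 — process_batch, line 7
  4 — screen_input, line 11
  5 — main, line 40
  6 — collect_span, line 23
  7 — main, line 42
  8 — fold_scores, line 29
A correct fix: line 15: replace `//` with `+`.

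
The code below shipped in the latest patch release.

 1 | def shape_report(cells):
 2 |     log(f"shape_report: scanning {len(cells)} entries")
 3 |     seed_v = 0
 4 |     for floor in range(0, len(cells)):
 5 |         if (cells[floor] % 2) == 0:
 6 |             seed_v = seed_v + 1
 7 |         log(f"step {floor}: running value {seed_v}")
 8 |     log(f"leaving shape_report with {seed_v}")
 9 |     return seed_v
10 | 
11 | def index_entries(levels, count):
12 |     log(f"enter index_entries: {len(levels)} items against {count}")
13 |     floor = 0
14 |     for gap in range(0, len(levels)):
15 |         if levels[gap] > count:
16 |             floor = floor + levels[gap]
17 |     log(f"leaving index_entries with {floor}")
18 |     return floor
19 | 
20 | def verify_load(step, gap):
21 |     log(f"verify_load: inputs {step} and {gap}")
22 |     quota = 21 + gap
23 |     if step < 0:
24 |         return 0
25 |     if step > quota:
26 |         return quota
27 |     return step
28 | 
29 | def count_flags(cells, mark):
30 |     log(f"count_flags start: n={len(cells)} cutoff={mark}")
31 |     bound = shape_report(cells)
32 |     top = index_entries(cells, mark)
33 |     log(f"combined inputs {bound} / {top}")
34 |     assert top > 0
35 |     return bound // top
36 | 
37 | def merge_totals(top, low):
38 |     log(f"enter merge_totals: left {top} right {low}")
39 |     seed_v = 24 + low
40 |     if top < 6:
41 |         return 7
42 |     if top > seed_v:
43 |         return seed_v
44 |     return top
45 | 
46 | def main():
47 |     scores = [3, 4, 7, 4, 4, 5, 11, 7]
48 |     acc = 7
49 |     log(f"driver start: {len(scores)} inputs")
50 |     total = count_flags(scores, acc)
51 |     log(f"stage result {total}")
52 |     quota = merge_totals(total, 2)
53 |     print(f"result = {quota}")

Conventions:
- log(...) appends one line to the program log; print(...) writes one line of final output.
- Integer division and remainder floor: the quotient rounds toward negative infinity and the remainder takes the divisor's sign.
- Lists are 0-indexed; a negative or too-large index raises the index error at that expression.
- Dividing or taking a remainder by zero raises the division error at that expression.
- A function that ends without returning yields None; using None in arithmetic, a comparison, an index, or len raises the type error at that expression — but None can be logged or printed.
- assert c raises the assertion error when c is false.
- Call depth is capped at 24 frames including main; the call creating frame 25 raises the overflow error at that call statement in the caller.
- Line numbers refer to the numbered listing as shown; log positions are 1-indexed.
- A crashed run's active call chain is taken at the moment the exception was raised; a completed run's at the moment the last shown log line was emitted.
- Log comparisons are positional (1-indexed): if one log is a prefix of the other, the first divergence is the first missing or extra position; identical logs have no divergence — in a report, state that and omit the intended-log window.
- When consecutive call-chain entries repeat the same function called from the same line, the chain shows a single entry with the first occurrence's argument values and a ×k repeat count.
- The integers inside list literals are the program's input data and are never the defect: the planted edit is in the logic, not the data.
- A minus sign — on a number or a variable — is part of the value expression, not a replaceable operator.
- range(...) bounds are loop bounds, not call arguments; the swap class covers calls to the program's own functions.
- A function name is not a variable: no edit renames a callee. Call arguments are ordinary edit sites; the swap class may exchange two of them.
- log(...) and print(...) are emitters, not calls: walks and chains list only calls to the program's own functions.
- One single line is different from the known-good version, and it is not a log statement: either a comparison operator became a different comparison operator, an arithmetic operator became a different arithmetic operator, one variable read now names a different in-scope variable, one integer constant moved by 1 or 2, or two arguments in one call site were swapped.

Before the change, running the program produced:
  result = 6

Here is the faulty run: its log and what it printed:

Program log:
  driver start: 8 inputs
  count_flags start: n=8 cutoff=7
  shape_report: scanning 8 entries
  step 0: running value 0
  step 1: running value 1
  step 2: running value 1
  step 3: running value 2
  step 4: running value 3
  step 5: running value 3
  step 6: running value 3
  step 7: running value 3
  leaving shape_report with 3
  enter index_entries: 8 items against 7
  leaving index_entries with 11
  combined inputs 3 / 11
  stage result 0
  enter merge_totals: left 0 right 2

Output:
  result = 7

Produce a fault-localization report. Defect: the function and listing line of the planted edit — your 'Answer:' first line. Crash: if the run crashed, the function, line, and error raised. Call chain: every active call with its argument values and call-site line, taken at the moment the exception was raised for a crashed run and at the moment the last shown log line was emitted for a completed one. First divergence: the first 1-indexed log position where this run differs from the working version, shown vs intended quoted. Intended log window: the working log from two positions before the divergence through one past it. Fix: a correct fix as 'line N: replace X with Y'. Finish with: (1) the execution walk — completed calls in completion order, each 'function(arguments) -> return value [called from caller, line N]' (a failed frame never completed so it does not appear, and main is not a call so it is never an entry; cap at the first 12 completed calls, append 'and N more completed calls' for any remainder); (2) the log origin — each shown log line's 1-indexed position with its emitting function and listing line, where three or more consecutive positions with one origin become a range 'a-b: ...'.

Answer: the defect is in merge_totals at line 41.
Core observation: The two runs log identically and part ways only at the printed values.
Call chain: main -> merge_totals(0, 2) (called at line 52).
First divergence: none — the logs agree in full.
Execution walk:
  shape_report([3, 4, 7, 4, 4, 5, 11, 7]) -> 3  [called from count_flags, line 31]
  index_entries([3, 4, 7, 4, 4, 5, 11, 7], 7) -> 11  [called from count_flags, line 32]
  count_flags([3, 4, 7, 4, 4, 5, 11, 7], 7) -> 0  [called from main, line 50]
  merge_totals(0, 2) -> 7  [called from main, line 52]
Log origins:
  1: emitted by main (line 49)
  2: emitted by count_flags (line 30)
  3: emitted by shape_report (line 2)
  4-11: emitted by shape_report (line 7)
  12: emitted by shape_report (line 8)
  13: emitted by index_entries (line 12)
  14: emitted by index_entries (line 17)
  15: emitted by count_flags (line 33)
  16: emitted by main (line 51)
  17: emitted by merge_totals (line 38)
A correct fix: line 41: replace `7` with `6`.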